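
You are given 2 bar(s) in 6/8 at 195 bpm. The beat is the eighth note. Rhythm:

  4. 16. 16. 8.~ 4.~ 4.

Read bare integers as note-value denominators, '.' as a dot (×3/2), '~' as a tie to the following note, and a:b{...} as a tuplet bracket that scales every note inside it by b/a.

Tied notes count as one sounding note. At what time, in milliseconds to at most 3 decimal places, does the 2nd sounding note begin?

note 2 onset = 3b = 923.077ms

1. 0.0ms @ 0 + 923.077ms (3)
2. 923.077ms @ 3 + 230.769ms (3/4)
3. 1153.846ms @ 15/4 + 230.769ms (3/4)
4. 1384.615ms @ 9/2 + 2307.692ms (15/2)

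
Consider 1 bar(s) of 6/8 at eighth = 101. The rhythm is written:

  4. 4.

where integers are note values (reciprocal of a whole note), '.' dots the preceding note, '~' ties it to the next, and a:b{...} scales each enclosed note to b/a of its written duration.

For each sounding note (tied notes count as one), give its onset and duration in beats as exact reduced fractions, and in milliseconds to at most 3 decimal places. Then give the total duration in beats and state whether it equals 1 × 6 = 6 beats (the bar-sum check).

1) 0.0ms=0b +1782.178ms=3b
2) 1782.178ms=3b +1782.178ms=3b
Σ=6b of 6 (101bpm 6/8) — PASS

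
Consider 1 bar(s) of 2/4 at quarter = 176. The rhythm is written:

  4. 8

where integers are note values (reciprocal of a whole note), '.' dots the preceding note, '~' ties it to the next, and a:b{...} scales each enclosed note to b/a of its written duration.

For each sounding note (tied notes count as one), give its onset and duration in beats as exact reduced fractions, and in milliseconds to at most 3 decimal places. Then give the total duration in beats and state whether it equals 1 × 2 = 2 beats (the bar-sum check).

1) 0.0ms=0b +511.364ms=3/2b
2) 511.364ms=3/2b +170.455ms=1/2b
Σ=2b of 2 (176bpm 2/4) — PASS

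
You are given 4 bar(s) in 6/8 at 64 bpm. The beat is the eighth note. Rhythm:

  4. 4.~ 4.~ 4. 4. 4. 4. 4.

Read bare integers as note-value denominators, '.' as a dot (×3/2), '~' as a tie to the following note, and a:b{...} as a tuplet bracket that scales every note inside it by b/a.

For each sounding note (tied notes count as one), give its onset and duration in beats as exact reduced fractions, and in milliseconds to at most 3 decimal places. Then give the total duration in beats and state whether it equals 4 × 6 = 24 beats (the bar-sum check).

1) 0.0ms=0b +2812.5ms=3b
2) 2812.5ms=3b +8437.5ms=9b
3) 11250.0ms=12b +2812.5ms=3b
4) 14062.5ms=15b +2812.5ms=3b
5) 16875.0ms=18b +2812.5ms=3b
6) 19687.5ms=21b +2812.5ms=3b
Σ=24b of 24 (64bpm 6/8) — PASS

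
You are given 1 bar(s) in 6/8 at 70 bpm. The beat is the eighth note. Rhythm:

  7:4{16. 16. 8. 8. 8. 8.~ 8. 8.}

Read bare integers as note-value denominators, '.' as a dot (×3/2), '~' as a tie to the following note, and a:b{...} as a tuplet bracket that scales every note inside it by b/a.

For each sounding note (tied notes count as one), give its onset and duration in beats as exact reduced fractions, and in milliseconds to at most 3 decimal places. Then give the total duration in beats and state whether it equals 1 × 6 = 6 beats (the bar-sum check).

1) 0.0ms=0b +367.347ms=3/7b
2) 367.347ms=3/7b +367.347ms=3/7b
3) 734.694ms=6/7b +734.694ms=6/7b
4) 1469.388ms=12/7b +734.694ms=6/7b
5) 2204.082ms=18/7b +734.694ms=6/7b
6) 2938.776ms=24/7b +1469.388ms=12/7b
7) 4408.163ms=36/7b +734.694ms=6/7b
Σ=6b of 6 (70bpm 6/8) — PASS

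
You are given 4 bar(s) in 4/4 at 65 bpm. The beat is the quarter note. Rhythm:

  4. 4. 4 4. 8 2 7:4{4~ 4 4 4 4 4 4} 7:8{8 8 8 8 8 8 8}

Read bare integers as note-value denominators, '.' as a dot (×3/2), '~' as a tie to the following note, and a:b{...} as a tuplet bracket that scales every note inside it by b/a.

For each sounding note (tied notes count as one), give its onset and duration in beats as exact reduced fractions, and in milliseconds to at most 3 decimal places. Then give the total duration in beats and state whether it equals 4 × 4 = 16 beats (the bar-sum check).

1) 0.0ms=0b +1384.615ms=3/2b
2) 1384.615ms=3/2b +1384.615ms=3/2b
3) 2769.231ms=3b +923.077ms=1b
4) 3692.308ms=4b +1384.615ms=3/2b
5) 5076.923ms=11/2b +461.538ms=1/2b
6) 5538.462ms=6b +1846.154ms=2b
7) 7384.615ms=8b +1054.945ms=8/7b
8) 8439.56ms=64/7b +527.473ms=4/7b
9) 8967.033ms=68/7b +527.473ms=4/7b
10) 9494.505ms=72/7b +527.473ms=4/7b
11) 10021.978ms=76/7b +527.473ms=4/7b
12) 10549.451ms=80/7b +527.473ms=4/7b
13) 11076.923ms=12b +527.473ms=4/7b
14) 11604.396ms=88/7b +527.473ms=4/7b
15) 12131.868ms=92/7b +527.473ms=4/7b
16) 12659.341ms=96/7b +527.473ms=4/7b
17) 13186.813ms=100/7b +527.473ms=4/7b
18) 13714.286ms=104/7b +527.473ms=4/7b
19) 14241.758ms=108/7b +527.473ms=4/7b
Σ=16b of 16 (65bpm 4/4) — PASS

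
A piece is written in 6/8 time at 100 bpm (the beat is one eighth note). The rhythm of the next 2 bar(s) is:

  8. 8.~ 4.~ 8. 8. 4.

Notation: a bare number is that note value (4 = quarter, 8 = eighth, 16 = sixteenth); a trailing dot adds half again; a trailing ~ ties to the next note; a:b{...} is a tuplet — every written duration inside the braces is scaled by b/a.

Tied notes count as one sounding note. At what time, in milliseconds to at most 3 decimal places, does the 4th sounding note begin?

note 4 onset = 9b = 5400.0ms

1. 0.0ms @ 0 + 900.0ms (3/2)
2. 900.0ms @ 3/2 + 3600.0ms (6)
3. 4500.0ms @ 15/2 + 900.0ms (3/2)
4. 5400.0ms @ 9 + 1800.0ms (3)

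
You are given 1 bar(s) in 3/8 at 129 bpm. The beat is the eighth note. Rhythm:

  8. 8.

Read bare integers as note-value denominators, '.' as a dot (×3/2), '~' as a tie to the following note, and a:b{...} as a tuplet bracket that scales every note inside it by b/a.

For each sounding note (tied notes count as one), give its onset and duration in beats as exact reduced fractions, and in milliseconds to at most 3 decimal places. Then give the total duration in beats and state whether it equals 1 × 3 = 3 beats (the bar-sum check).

1) 0.0ms=0b +697.674ms=3/2b
2) 697.674ms=3/2b +697.674ms=3/2b
Σ=3b of 3 (129bpm 3/8) — PASS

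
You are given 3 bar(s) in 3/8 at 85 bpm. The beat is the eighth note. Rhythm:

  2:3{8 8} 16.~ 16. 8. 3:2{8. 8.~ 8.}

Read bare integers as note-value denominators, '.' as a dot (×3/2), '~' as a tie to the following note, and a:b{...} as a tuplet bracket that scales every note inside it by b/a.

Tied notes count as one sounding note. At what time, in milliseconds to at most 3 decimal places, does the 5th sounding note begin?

1. 0.0ms @ 0 + 1058.824ms (3/2)
2. 1058.824ms @ 3/2 + 1058.824ms (3/2)
3. 2117.647ms @ 3 + 1058.824ms (3/2)
4. 3176.471ms @ 9/2 + 1058.824ms (3/2)
5. 4235.294ms @ 6 + 705.882ms (1)
6. 4941.176ms @ 7 + 1411.765ms (2)

note 5 onset = 6b = 4235.294ms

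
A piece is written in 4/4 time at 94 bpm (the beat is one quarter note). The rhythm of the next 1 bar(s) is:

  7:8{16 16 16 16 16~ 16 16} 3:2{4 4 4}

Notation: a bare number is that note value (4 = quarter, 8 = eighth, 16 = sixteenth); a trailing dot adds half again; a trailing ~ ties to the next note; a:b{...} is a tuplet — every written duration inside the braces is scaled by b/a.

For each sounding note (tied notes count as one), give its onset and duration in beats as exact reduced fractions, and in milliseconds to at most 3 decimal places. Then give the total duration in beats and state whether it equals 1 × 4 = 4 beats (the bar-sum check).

1) 0.0ms=0b +182.371ms=2/7b
2) 182.371ms=2/7b +182.371ms=2/7b
3) 364.742ms=4/7b +182.371ms=2/7b
4) 547.112ms=6/7b +182.371ms=2/7b
5) 729.483ms=8/7b +364.742ms=4/7b
6) 1094.225ms=12/7b +182.371ms=2/7b
7) 1276.596ms=2b +425.532ms=2/3b
8) 1702.128ms=8/3b +425.532ms=2/3b
9) 2127.66ms=10/3b +425.532ms=2/3b
Σ=4b of 4 (94bpm 4/4) — PASS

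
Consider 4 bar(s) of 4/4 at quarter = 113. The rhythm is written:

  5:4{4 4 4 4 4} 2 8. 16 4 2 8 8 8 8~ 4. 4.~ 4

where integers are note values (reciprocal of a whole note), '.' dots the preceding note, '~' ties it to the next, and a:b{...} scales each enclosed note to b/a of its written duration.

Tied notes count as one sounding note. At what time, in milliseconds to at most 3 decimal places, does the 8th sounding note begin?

note 8 onset = 27/4b = 3584.071ms

1. 0.0ms @ 0 + 424.779ms (4/5)
2. 424.779ms @ 4/5 + 424.779ms (4/5)
3. 849.558ms @ 8/5 + 424.779ms (4/5)
4. 1274.336ms @ 12/5 + 424.779ms (4/5)
5. 1699.115ms @ 16/5 + 424.779ms (4/5)
6. 2123.894ms @ 4 + 1061.947ms (2)
7. 3185.841ms @ 6 + 398.23ms (3/4)
8. 3584.071ms @ 27/4 + 132.743ms (1/4)
9. 3716.814ms @ 7 + 530.973ms (1)
10. 4247.788ms @ 8 + 1061.947ms (2)
11. 5309.735ms @ 10 + 265.487ms (1/2)
12. 5575.221ms @ 21/2 + 265.487ms (1/2)
13. 5840.708ms @ 11 + 265.487ms (1/2)
14. 6106.195ms @ 23/2 + 1061.947ms (2)
15. 7168.142ms @ 27/2 + 1327.434ms (5/2)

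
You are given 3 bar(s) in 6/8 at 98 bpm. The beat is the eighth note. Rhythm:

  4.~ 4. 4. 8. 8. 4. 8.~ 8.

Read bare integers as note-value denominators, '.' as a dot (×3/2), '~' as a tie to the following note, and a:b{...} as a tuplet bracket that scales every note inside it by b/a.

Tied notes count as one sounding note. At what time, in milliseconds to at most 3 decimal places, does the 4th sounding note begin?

note 4 onset = 21/2b = 6428.571ms

1. 0.0ms @ 0 + 3673.469ms (6)
2. 3673.469ms @ 6 + 1836.735ms (3)
3. 5510.204ms @ 9 + 918.367ms (3/2)
4. 6428.571ms @ 21/2 + 918.367ms (3/2)
5. 7346.939ms @ 12 + 1836.735ms (3)
6. 9183.673ms @ 15 + 1836.735ms (3)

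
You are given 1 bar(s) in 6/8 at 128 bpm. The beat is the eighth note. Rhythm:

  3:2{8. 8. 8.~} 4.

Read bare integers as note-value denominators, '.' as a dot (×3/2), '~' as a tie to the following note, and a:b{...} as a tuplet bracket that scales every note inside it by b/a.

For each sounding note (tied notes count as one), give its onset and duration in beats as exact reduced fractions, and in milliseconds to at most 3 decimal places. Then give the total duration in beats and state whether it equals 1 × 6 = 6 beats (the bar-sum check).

1) 0.0ms=0b +468.75ms=1b
2) 468.75ms=1b +468.75ms=1b
3) 937.5ms=2b +1875.0ms=4b
Σ=6b of 6 (128bpm 6/8) — PASS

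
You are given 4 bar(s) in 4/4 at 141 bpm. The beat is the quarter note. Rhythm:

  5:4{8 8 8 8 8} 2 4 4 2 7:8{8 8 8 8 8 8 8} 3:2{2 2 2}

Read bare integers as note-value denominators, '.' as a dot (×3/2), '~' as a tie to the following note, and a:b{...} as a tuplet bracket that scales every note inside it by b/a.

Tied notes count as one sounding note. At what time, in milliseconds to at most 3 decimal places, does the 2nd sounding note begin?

note 2 onset = 2/5b = 170.213ms

1. 0.0ms @ 0 + 170.213ms (2/5)
2. 170.213ms @ 2/5 + 170.213ms (2/5)
3. 340.426ms @ 4/5 + 170.213ms (2/5)
4. 510.638ms @ 6/5 + 170.213ms (2/5)
5. 680.851ms @ 8/5 + 170.213ms (2/5)
6. 851.064ms @ 2 + 851.064ms (2)
7. 1702.128ms @ 4 + 425.532ms (1)
8. 2127.66ms @ 5 + 425.532ms (1)
9. 2553.191ms @ 6 + 851.064ms (2)
10. 3404.255ms @ 8 + 243.161ms (4/7)
11. 3647.416ms @ 60/7 + 243.161ms (4/7)
12. 3890.578ms @ 64/7 + 243.161ms (4/7)
13. 4133.739ms @ 68/7 + 243.161ms (4/7)
14. 4376.9ms @ 72/7 + 243.161ms (4/7)
15. 4620.061ms @ 76/7 + 243.161ms (4/7)
16. 4863.222ms @ 80/7 + 243.161ms (4/7)
17. 5106.383ms @ 12 + 567.376ms (4/3)
18. 5673.759ms @ 40/3 + 567.376ms (4/3)
19. 6241.135ms @ 44/3 + 567.376ms (4/3)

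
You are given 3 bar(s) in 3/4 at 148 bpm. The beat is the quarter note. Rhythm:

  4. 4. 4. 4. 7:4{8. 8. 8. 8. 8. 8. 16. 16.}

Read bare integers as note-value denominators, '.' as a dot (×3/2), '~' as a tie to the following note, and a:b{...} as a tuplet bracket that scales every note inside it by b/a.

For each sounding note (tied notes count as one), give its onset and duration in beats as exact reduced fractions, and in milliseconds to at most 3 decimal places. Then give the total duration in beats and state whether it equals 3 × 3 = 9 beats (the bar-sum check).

1) 0.0ms=0b +608.108ms=3/2b
2) 608.108ms=3/2b +608.108ms=3/2b
3) 1216.216ms=3b +608.108ms=3/2b
4) 1824.324ms=9/2b +608.108ms=3/2b
5) 2432.432ms=6b +173.745ms=3/7b
6) 2606.178ms=45/7b +173.745ms=3/7b
7) 2779.923ms=48/7b +173.745ms=3/7b
8) 2953.668ms=51/7b +173.745ms=3/7b
9) 3127.413ms=54/7b +173.745ms=3/7b
10) 3301.158ms=57/7b +173.745ms=3/7b
11) 3474.903ms=60/7b +86.873ms=3/14b
12) 3561.776ms=123/14b +86.873ms=3/14b
Σ=9b of 9 (148bpm 3/4) — PASS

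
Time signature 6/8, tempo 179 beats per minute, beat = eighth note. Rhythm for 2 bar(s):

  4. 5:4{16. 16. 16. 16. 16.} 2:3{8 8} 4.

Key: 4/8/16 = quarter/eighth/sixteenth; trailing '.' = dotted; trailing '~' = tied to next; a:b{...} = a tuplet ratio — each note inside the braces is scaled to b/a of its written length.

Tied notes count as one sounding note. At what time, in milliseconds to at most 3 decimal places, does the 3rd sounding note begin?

note 3 onset = 18/5b = 1206.704ms

1. 0.0ms @ 0 + 1005.587ms (3)
2. 1005.587ms @ 3 + 201.117ms (3/5)
3. 1206.704ms @ 18/5 + 201.117ms (3/5)
4. 1407.821ms @ 21/5 + 201.117ms (3/5)
5. 1608.939ms @ 24/5 + 201.117ms (3/5)
6. 1810.056ms @ 27/5 + 201.117ms (3/5)
7. 2011.173ms @ 6 + 502.793ms (3/2)
8. 2513.966ms @ 15/2 + 502.793ms (3/2)
9. 3016.76ms @ 9 + 1005.587ms (3)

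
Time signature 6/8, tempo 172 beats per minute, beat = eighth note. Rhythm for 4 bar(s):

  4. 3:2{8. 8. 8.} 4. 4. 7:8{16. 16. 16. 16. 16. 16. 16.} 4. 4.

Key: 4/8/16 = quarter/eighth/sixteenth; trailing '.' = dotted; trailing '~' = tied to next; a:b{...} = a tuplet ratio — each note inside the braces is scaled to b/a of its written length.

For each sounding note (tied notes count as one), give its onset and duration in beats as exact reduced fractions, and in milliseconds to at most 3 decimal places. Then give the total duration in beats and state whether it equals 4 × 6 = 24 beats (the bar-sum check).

1) 0.0ms=0b +1046.512ms=3b
2) 1046.512ms=3b +348.837ms=1b
3) 1395.349ms=4b +348.837ms=1b
4) 1744.186ms=5b +348.837ms=1b
5) 2093.023ms=6b +1046.512ms=3b
6) 3139.535ms=9b +1046.512ms=3b
7) 4186.047ms=12b +299.003ms=6/7b
8) 4485.05ms=90/7b +299.003ms=6/7b
9) 4784.053ms=96/7b +299.003ms=6/7b
10) 5083.056ms=102/7b +299.003ms=6/7b
11) 5382.06ms=108/7b +299.003ms=6/7b
12) 5681.063ms=114/7b +299.003ms=6/7b
13) 5980.066ms=120/7b +299.003ms=6/7b
14) 6279.07ms=18b +1046.512ms=3b
15) 7325.581ms=21b +1046.512ms=3b
Σ=24b of 24 (172bpm 6/8) — PASS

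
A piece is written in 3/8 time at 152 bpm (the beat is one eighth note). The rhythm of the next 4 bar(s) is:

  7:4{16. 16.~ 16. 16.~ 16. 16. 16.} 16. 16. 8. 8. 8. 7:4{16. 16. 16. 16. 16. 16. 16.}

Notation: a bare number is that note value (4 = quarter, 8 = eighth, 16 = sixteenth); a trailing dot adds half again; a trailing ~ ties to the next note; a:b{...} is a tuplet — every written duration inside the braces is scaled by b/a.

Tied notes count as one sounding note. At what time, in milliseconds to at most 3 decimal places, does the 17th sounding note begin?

1. 0.0ms @ 0 + 169.173ms (3/7)
2. 169.173ms @ 3/7 + 338.346ms (6/7)
3. 507.519ms @ 9/7 + 338.346ms (6/7)
4. 845.865ms @ 15/7 + 169.173ms (3/7)
5. 1015.038ms @ 18/7 + 169.173ms (3/7)
6. 1184.211ms @ 3 + 296.053ms (3/4)
7. 1480.263ms @ 15/4 + 296.053ms (3/4)
8. 1776.316ms @ 9/2 + 592.105ms (3/2)
9. 2368.421ms @ 6 + 592.105ms (3/2)
10. 2960.526ms @ 15/2 + 592.105ms (3/2)
11. 3552.632ms @ 9 + 169.173ms (3/7)
12. 3721.805ms @ 66/7 + 169.173ms (3/7)
13. 3890.977ms @ 69/7 + 169.173ms (3/7)
14. 4060.15ms @ 72/7 + 169.173ms (3/7)
15. 4229.323ms @ 75/7 + 169.173ms (3/7)
16. 4398.496ms @ 78/7 + 169.173ms (3/7)
17. 4567.669ms @ 81/7 + 169.173ms (3/7)

note 17 onset = 81/7b = 4567.669ms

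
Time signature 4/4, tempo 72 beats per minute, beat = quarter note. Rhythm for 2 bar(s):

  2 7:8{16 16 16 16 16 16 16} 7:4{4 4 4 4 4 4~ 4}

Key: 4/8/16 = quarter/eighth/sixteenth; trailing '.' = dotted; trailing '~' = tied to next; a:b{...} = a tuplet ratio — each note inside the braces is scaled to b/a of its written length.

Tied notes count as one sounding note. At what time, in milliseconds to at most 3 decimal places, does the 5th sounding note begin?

note 5 onset = 20/7b = 2380.952ms

1. 0.0ms @ 0 + 1666.667ms (2)
2. 1666.667ms @ 2 + 238.095ms (2/7)
3. 1904.762ms @ 16/7 + 238.095ms (2/7)
4. 2142.857ms @ 18/7 + 238.095ms (2/7)
5. 2380.952ms @ 20/7 + 238.095ms (2/7)
6. 2619.048ms @ 22/7 + 238.095ms (2/7)
7. 2857.143ms @ 24/7 + 238.095ms (2/7)
8. 3095.238ms @ 26/7 + 238.095ms (2/7)
9. 3333.333ms @ 4 + 476.19ms (4/7)
10. 3809.524ms @ 32/7 + 476.19ms (4/7)
11. 4285.714ms @ 36/7 + 476.19ms (4/7)
12. 4761.905ms @ 40/7 + 476.19ms (4/7)
13. 5238.095ms @ 44/7 + 476.19ms (4/7)
14. 5714.286ms @ 48/7 + 952.381ms (8/7)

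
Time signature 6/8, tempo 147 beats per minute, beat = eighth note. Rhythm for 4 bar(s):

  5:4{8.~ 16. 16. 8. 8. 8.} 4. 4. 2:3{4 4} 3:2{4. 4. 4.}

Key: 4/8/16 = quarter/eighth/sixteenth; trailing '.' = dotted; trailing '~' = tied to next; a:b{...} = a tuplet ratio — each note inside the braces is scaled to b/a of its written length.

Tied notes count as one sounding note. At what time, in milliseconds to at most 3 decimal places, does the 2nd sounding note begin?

note 2 onset = 9/5b = 734.694ms

1. 0.0ms @ 0 + 734.694ms (9/5)
2. 734.694ms @ 9/5 + 244.898ms (3/5)
3. 979.592ms @ 12/5 + 489.796ms (6/5)
4. 1469.388ms @ 18/5 + 489.796ms (6/5)
5. 1959.184ms @ 24/5 + 489.796ms (6/5)
6. 2448.98ms @ 6 + 1224.49ms (3)
7. 3673.469ms @ 9 + 1224.49ms (3)
8. 4897.959ms @ 12 + 1224.49ms (3)
9. 6122.449ms @ 15 + 1224.49ms (3)
10. 7346.939ms @ 18 + 816.327ms (2)
11. 8163.265ms @ 20 + 816.327ms (2)
12. 8979.592ms @ 22 + 816.327ms (2)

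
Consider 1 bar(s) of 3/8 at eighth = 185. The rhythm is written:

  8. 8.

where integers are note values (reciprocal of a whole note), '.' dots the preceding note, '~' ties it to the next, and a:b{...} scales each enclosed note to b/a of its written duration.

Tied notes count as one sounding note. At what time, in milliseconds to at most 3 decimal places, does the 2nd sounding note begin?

note 2 onset = 3/2b = 486.486ms

1. 0.0ms @ 0 + 486.486ms (3/2)
2. 486.486ms @ 3/2 + 486.486ms (3/2)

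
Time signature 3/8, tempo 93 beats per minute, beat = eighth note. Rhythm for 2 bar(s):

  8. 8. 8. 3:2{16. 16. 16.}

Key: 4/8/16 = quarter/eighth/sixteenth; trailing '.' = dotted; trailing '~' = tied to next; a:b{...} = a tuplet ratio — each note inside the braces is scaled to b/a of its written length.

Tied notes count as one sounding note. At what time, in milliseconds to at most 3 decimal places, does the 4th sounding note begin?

note 4 onset = 9/2b = 2903.226ms

1. 0.0ms @ 0 + 967.742ms (3/2)
2. 967.742ms @ 3/2 + 967.742ms (3/2)
3. 1935.484ms @ 3 + 967.742ms (3/2)
4. 2903.226ms @ 9/2 + 322.581ms (1/2)
5. 3225.806ms @ 5 + 322.581ms (1/2)
6. 3548.387ms @ 11/2 + 322.581ms (1/2)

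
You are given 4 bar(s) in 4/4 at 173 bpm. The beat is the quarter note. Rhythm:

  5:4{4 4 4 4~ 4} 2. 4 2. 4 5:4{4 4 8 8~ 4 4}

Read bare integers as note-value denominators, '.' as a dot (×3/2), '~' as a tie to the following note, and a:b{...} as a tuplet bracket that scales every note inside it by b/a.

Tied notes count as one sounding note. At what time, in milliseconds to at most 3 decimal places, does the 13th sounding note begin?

1. 0.0ms @ 0 + 277.457ms (4/5)
2. 277.457ms @ 4/5 + 277.457ms (4/5)
3. 554.913ms @ 8/5 + 277.457ms (4/5)
4. 832.37ms @ 12/5 + 554.913ms (8/5)
5. 1387.283ms @ 4 + 1040.462ms (3)
6. 2427.746ms @ 7 + 346.821ms (1)
7. 2774.566ms @ 8 + 1040.462ms (3)
8. 3815.029ms @ 11 + 346.821ms (1)
9. 4161.85ms @ 12 + 277.457ms (4/5)
10. 4439.306ms @ 64/5 + 277.457ms (4/5)
11. 4716.763ms @ 68/5 + 138.728ms (2/5)
12. 4855.491ms @ 14 + 416.185ms (6/5)
13. 5271.676ms @ 76/5 + 277.457ms (4/5)

note 13 onset = 76/5b = 5271.676ms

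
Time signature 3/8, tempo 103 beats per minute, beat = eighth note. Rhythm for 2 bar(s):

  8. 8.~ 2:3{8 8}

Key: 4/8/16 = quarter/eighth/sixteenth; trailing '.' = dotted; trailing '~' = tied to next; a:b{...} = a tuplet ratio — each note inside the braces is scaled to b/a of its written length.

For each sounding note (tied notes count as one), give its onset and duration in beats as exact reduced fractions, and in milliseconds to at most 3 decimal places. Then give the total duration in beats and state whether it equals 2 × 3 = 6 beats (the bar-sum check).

1) 0.0ms=0b +873.786ms=3/2b
2) 873.786ms=3/2b +1747.573ms=3b
3) 2621.359ms=9/2b +873.786ms=3/2b
Σ=6b of 6 (103bpm 3/8) — PASS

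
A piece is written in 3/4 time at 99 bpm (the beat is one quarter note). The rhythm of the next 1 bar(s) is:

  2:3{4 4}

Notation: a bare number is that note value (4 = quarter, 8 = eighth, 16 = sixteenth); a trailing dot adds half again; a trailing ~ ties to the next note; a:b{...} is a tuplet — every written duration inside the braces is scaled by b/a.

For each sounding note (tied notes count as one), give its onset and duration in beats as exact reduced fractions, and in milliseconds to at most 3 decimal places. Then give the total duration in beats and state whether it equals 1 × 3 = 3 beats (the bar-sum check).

1) 0.0ms=0b +909.091ms=3/2b
2) 909.091ms=3/2b +909.091ms=3/2b
Σ=3b of 3 (99bpm 3/4) — PASS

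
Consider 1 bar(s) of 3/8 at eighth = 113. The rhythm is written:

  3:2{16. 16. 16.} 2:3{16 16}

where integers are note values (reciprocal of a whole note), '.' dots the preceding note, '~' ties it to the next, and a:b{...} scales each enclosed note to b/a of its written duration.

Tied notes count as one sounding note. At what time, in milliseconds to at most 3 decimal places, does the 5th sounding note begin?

1. 0.0ms @ 0 + 265.487ms (1/2)
2. 265.487ms @ 1/2 + 265.487ms (1/2)
3. 530.973ms @ 1 + 265.487ms (1/2)
4. 796.46ms @ 3/2 + 398.23ms (3/4)
5. 1194.69ms @ 9/4 + 398.23ms (3/4)

note 5 onset = 9/4b = 1194.69ms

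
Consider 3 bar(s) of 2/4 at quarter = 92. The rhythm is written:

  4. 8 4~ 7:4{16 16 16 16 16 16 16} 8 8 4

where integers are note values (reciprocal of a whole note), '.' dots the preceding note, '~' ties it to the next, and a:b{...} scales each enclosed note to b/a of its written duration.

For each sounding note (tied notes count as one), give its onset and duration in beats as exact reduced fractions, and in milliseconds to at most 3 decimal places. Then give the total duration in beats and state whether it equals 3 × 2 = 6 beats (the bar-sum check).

1) 0.0ms=0b +978.261ms=3/2b
2) 978.261ms=3/2b +326.087ms=1/2b
3) 1304.348ms=2b +745.342ms=8/7b
4) 2049.689ms=22/7b +93.168ms=1/7b
5) 2142.857ms=23/7b +93.168ms=1/7b
6) 2236.025ms=24/7b +93.168ms=1/7b
7) 2329.193ms=25/7b +93.168ms=1/7b
8) 2422.36ms=26/7b +93.168ms=1/7b
9) 2515.528ms=27/7b +93.168ms=1/7b
10) 2608.696ms=4b +326.087ms=1/2b
11) 2934.783ms=9/2b +326.087ms=1/2b
12) 3260.87ms=5b +652.174ms=1b
Σ=6b of 6 (92bpm 2/4) — PASS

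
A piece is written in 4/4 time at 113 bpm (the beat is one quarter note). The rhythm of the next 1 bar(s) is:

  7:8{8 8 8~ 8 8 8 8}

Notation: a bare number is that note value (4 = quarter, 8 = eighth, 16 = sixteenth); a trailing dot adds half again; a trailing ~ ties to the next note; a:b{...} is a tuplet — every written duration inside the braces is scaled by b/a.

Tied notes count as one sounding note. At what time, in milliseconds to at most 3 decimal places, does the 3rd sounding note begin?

1. 0.0ms @ 0 + 303.413ms (4/7)
2. 303.413ms @ 4/7 + 303.413ms (4/7)
3. 606.827ms @ 8/7 + 606.827ms (8/7)
4. 1213.654ms @ 16/7 + 303.413ms (4/7)
5. 1517.067ms @ 20/7 + 303.413ms (4/7)
6. 1820.48ms @ 24/7 + 303.413ms (4/7)

note 3 onset = 8/7b = 606.827ms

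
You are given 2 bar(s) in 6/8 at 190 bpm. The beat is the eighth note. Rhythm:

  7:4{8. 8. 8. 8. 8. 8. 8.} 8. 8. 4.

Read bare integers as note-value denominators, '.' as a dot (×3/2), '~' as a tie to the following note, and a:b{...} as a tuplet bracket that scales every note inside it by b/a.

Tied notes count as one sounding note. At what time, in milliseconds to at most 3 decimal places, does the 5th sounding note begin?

note 5 onset = 24/7b = 1082.707ms

1. 0.0ms @ 0 + 270.677ms (6/7)
2. 270.677ms @ 6/7 + 270.677ms (6/7)
3. 541.353ms @ 12/7 + 270.677ms (6/7)
4. 812.03ms @ 18/7 + 270.677ms (6/7)
5. 1082.707ms @ 24/7 + 270.677ms (6/7)
6. 1353.383ms @ 30/7 + 270.677ms (6/7)
7. 1624.06ms @ 36/7 + 270.677ms (6/7)
8. 1894.737ms @ 6 + 473.684ms (3/2)
9. 2368.421ms @ 15/2 + 473.684ms (3/2)
10. 2842.105ms @ 9 + 947.368ms (3)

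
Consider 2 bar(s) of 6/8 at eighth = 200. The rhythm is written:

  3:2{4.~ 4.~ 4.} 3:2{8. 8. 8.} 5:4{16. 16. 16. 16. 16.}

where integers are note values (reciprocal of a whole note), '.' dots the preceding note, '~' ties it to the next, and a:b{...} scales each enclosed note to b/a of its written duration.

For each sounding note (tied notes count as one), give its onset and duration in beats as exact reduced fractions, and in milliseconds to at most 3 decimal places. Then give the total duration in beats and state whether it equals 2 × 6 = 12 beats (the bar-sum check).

1) 0.0ms=0b +1800.0ms=6b
2) 1800.0ms=6b +300.0ms=1b
3) 2100.0ms=7b +300.0ms=1b
4) 2400.0ms=8b +300.0ms=1b
5) 2700.0ms=9b +180.0ms=3/5b
6) 2880.0ms=48/5b +180.0ms=3/5b
7) 3060.0ms=51/5b +180.0ms=3/5b
8) 3240.0ms=54/5b +180.0ms=3/5b
9) 3420.0ms=57/5b +180.0ms=3/5b
Σ=12b of 12 (200bpm 6/8) — PASS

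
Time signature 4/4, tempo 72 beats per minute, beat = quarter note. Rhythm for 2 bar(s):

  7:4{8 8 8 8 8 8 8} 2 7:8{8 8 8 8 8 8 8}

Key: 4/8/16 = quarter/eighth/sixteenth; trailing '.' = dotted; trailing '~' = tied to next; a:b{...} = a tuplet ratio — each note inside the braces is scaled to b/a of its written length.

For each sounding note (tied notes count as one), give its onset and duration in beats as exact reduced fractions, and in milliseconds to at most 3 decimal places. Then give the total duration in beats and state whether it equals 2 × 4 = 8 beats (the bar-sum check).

1) 0.0ms=0b +238.095ms=2/7b
2) 238.095ms=2/7b +238.095ms=2/7b
3) 476.19ms=4/7b +238.095ms=2/7b
4) 714.286ms=6/7b +238.095ms=2/7b
5) 952.381ms=8/7b +238.095ms=2/7b
6) 1190.476ms=10/7b +238.095ms=2/7b
7) 1428.571ms=12/7b +238.095ms=2/7b
8) 1666.667ms=2b +1666.667ms=2b
9) 3333.333ms=4b +476.19ms=4/7b
10) 3809.524ms=32/7b +476.19ms=4/7b
11) 4285.714ms=36/7b +476.19ms=4/7b
12) 4761.905ms=40/7b +476.19ms=4/7b
13) 5238.095ms=44/7b +476.19ms=4/7b
14) 5714.286ms=48/7b +476.19ms=4/7b
15) 6190.476ms=52/7b +476.19ms=4/7b
Σ=8b of 8 (72bpm 4/4) — PASS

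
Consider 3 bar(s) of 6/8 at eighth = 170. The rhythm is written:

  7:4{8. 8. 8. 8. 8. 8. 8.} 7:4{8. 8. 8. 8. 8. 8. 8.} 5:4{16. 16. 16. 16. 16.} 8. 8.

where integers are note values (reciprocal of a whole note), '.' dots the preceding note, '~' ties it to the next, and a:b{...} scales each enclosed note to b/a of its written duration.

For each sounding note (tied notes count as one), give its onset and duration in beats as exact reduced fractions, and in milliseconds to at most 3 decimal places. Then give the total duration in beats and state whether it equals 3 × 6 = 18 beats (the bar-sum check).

1) 0.0ms=0b +302.521ms=6/7b
2) 302.521ms=6/7b +302.521ms=6/7b
3) 605.042ms=12/7b +302.521ms=6/7b
4) 907.563ms=18/7b +302.521ms=6/7b
5) 1210.084ms=24/7b +302.521ms=6/7b
6) 1512.605ms=30/7b +302.521ms=6/7b
7) 1815.126ms=36/7b +302.521ms=6/7b
8) 2117.647ms=6b +302.521ms=6/7b
9) 2420.168ms=48/7b +302.521ms=6/7b
10) 2722.689ms=54/7b +302.521ms=6/7b
11) 3025.21ms=60/7b +302.521ms=6/7b
12) 3327.731ms=66/7b +302.521ms=6/7b
13) 3630.252ms=72/7b +302.521ms=6/7b
14) 3932.773ms=78/7b +302.521ms=6/7b
15) 4235.294ms=12b +211.765ms=3/5b
16) 4447.059ms=63/5b +211.765ms=3/5b
17) 4658.824ms=66/5b +211.765ms=3/5b
18) 4870.588ms=69/5b +211.765ms=3/5b
19) 5082.353ms=72/5b +211.765ms=3/5b
20) 5294.118ms=15b +529.412ms=3/2b
21) 5823.529ms=33/2b +529.412ms=3/2b
Σ=18b of 18 (170bpm 6/8) — PASS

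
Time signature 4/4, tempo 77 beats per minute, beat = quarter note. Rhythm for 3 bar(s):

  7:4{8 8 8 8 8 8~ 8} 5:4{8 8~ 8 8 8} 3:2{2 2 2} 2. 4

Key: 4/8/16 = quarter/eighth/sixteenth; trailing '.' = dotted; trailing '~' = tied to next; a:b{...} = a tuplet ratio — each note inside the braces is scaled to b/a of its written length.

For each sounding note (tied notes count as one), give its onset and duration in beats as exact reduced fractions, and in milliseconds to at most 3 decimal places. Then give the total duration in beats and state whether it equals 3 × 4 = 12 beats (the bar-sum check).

1) 0.0ms=0b +222.635ms=2/7b
2) 222.635ms=2/7b +222.635ms=2/7b
3) 445.269ms=4/7b +222.635ms=2/7b
4) 667.904ms=6/7b +222.635ms=2/7b
5) 890.538ms=8/7b +222.635ms=2/7b
6) 1113.173ms=10/7b +445.269ms=4/7b
7) 1558.442ms=2b +311.688ms=2/5b
8) 1870.13ms=12/5b +623.377ms=4/5b
9) 2493.506ms=16/5b +311.688ms=2/5b
10) 2805.195ms=18/5b +311.688ms=2/5b
11) 3116.883ms=4b +1038.961ms=4/3b
12) 4155.844ms=16/3b +1038.961ms=4/3b
13) 5194.805ms=20/3b +1038.961ms=4/3b
14) 6233.766ms=8b +2337.662ms=3b
15) 8571.429ms=11b +779.221ms=1b
Σ=12b of 12 (77bpm 4/4) — PASS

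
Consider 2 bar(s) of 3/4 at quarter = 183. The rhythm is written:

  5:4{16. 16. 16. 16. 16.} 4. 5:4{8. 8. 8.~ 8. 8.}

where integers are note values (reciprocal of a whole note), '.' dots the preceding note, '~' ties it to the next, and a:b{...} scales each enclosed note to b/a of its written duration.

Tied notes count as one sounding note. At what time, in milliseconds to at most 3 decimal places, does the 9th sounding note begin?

1. 0.0ms @ 0 + 98.361ms (3/10)
2. 98.361ms @ 3/10 + 98.361ms (3/10)
3. 196.721ms @ 3/5 + 98.361ms (3/10)
4. 295.082ms @ 9/10 + 98.361ms (3/10)
5. 393.443ms @ 6/5 + 98.361ms (3/10)
6. 491.803ms @ 3/2 + 491.803ms (3/2)
7. 983.607ms @ 3 + 196.721ms (3/5)
8. 1180.328ms @ 18/5 + 196.721ms (3/5)
9. 1377.049ms @ 21/5 + 393.443ms (6/5)
10. 1770.492ms @ 27/5 + 196.721ms (3/5)

note 9 onset = 21/5b = 1377.049ms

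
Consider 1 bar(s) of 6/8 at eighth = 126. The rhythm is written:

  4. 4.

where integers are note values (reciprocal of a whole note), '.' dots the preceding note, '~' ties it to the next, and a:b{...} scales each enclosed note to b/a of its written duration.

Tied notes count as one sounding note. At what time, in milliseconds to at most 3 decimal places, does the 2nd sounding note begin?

1. 0.0ms @ 0 + 1428.571ms (3)
2. 1428.571ms @ 3 + 1428.571ms (3)

note 2 onset = 3b = 1428.571ms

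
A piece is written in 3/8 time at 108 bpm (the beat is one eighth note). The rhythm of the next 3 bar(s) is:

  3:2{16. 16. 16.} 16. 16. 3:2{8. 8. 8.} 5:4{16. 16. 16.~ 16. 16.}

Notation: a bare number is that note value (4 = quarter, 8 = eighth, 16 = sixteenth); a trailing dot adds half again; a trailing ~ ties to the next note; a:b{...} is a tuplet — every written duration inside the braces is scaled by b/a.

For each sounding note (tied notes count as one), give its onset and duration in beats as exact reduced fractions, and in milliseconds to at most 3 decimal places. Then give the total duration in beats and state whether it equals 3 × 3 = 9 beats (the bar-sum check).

1) 0.0ms=0b +277.778ms=1/2b
2) 277.778ms=1/2b +277.778ms=1/2b
3) 555.556ms=1b +277.778ms=1/2b
4) 833.333ms=3/2b +416.667ms=3/4b
5) 1250.0ms=9/4b +416.667ms=3/4b
6) 1666.667ms=3b +555.556ms=1b
7) 2222.222ms=4b +555.556ms=1b
8) 2777.778ms=5b +555.556ms=1b
9) 3333.333ms=6b +333.333ms=3/5b
10) 3666.667ms=33/5b +333.333ms=3/5b
11) 4000.0ms=36/5b +666.667ms=6/5b
12) 4666.667ms=42/5b +333.333ms=3/5b
Σ=9b of 9 (108bpm 3/8) — PASS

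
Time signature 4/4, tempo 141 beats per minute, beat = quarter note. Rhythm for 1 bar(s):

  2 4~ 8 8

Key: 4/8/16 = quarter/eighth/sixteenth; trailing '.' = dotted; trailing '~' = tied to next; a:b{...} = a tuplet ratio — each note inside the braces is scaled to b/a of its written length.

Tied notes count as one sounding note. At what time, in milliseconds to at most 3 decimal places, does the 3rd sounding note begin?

note 3 onset = 7/2b = 1489.362ms

1. 0.0ms @ 0 + 851.064ms (2)
2. 851.064ms @ 2 + 638.298ms (3/2)
3. 1489.362ms @ 7/2 + 212.766ms (1/2)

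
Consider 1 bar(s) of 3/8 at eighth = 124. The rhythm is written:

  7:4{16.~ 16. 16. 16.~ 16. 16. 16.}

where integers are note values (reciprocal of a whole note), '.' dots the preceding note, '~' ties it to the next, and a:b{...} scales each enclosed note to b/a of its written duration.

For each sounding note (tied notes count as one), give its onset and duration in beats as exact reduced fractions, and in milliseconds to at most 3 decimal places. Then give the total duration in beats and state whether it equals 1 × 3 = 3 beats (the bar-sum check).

1) 0.0ms=0b +414.747ms=6/7b
2) 414.747ms=6/7b +207.373ms=3/7b
3) 622.12ms=9/7b +414.747ms=6/7b
4) 1036.866ms=15/7b +207.373ms=3/7b
5) 1244.24ms=18/7b +207.373ms=3/7b
Σ=3b of 3 (124bpm 3/8) — PASS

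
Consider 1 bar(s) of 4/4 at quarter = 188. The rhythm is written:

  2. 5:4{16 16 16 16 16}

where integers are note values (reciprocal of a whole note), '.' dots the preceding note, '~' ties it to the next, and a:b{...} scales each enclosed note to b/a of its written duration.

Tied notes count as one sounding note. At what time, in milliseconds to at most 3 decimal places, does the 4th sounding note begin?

1. 0.0ms @ 0 + 957.447ms (3)
2. 957.447ms @ 3 + 63.83ms (1/5)
3. 1021.277ms @ 16/5 + 63.83ms (1/5)
4. 1085.106ms @ 17/5 + 63.83ms (1/5)
5. 1148.936ms @ 18/5 + 63.83ms (1/5)
6. 1212.766ms @ 19/5 + 63.83ms (1/5)

note 4 onset = 17/5b = 1085.106ms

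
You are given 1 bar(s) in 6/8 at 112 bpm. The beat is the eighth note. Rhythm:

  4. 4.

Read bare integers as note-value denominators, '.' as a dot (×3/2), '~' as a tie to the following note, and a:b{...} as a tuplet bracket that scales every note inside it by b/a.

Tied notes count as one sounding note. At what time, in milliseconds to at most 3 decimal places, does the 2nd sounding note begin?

1. 0.0ms @ 0 + 1607.143ms (3)
2. 1607.143ms @ 3 + 1607.143ms (3)

note 2 onset = 3b = 1607.143ms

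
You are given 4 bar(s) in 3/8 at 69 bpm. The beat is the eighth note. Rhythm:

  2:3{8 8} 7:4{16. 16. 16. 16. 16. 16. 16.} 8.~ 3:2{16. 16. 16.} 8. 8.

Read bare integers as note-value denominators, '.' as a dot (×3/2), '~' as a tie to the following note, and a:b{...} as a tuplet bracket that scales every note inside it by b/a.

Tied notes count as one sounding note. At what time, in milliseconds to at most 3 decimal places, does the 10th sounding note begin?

note 10 onset = 6b = 5217.391ms

1. 0.0ms @ 0 + 1304.348ms (3/2)
2. 1304.348ms @ 3/2 + 1304.348ms (3/2)
3. 2608.696ms @ 3 + 372.671ms (3/7)
4. 2981.366ms @ 24/7 + 372.671ms (3/7)
5. 3354.037ms @ 27/7 + 372.671ms (3/7)
6. 3726.708ms @ 30/7 + 372.671ms (3/7)
7. 4099.379ms @ 33/7 + 372.671ms (3/7)
8. 4472.05ms @ 36/7 + 372.671ms (3/7)
9. 4844.72ms @ 39/7 + 372.671ms (3/7)
10. 5217.391ms @ 6 + 1739.13ms (2)
11. 6956.522ms @ 8 + 434.783ms (1/2)
12. 7391.304ms @ 17/2 + 434.783ms (1/2)
13. 7826.087ms @ 9 + 1304.348ms (3/2)
14. 9130.435ms @ 21/2 + 1304.348ms (3/2)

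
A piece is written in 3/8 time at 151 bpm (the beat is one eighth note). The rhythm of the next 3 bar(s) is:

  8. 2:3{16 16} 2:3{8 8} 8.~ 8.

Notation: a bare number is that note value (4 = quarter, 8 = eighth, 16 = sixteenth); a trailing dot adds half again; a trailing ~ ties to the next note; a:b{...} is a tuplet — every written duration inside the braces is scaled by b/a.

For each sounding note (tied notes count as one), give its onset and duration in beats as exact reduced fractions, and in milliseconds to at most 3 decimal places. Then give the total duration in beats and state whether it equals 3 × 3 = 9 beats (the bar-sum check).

1) 0.0ms=0b +596.026ms=3/2b
2) 596.026ms=3/2b +298.013ms=3/4b
3) 894.04ms=9/4b +298.013ms=3/4b
4) 1192.053ms=3b +596.026ms=3/2b
5) 1788.079ms=9/2b +596.026ms=3/2b
6) 2384.106ms=6b +1192.053ms=3b
Σ=9b of 9 (151bpm 3/8) — PASS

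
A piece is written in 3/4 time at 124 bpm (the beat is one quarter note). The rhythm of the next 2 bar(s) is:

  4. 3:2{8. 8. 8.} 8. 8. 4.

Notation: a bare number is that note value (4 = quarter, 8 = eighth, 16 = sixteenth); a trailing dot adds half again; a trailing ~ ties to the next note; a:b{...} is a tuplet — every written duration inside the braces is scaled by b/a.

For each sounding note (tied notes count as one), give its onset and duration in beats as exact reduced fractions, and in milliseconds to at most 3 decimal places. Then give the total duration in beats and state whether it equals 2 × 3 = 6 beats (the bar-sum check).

1) 0.0ms=0b +725.806ms=3/2b
2) 725.806ms=3/2b +241.935ms=1/2b
3) 967.742ms=2b +241.935ms=1/2b
4) 1209.677ms=5/2b +241.935ms=1/2b
5) 1451.613ms=3b +362.903ms=3/4b
6) 1814.516ms=15/4b +362.903ms=3/4b
7) 2177.419ms=9/2b +725.806ms=3/2b
Σ=6b of 6 (124bpm 3/4) — PASS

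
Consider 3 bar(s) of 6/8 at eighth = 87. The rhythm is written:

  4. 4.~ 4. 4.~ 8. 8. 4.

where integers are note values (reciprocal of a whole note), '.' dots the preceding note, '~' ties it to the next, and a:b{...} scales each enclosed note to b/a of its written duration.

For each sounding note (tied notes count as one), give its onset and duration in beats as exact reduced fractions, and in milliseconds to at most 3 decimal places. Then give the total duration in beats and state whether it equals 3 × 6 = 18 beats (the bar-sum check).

1) 0.0ms=0b +2068.966ms=3b
2) 2068.966ms=3b +4137.931ms=6b
3) 6206.897ms=9b +3103.448ms=9/2b
4) 9310.345ms=27/2b +1034.483ms=3/2b
5) 10344.828ms=15b +2068.966ms=3b
Σ=18b of 18 (87bpm 6/8) — PASS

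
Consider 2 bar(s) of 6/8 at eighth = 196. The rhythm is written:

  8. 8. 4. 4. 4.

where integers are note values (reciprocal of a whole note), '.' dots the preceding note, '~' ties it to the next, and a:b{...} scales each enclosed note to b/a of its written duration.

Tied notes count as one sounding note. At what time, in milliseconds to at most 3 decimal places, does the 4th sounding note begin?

note 4 onset = 6b = 1836.735ms

1. 0.0ms @ 0 + 459.184ms (3/2)
2. 459.184ms @ 3/2 + 459.184ms (3/2)
3. 918.367ms @ 3 + 918.367ms (3)
4. 1836.735ms @ 6 + 918.367ms (3)
5. 2755.102ms @ 9 + 918.367ms (3)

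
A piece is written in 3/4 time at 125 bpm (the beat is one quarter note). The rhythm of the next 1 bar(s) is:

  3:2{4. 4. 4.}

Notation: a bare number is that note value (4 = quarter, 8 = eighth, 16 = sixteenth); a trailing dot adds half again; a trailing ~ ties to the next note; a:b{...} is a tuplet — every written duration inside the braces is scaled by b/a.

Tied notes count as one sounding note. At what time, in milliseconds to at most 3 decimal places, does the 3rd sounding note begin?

note 3 onset = 2b = 960.0ms

1. 0.0ms @ 0 + 480.0ms (1)
2. 480.0ms @ 1 + 480.0ms (1)
3. 960.0ms @ 2 + 480.0ms (1)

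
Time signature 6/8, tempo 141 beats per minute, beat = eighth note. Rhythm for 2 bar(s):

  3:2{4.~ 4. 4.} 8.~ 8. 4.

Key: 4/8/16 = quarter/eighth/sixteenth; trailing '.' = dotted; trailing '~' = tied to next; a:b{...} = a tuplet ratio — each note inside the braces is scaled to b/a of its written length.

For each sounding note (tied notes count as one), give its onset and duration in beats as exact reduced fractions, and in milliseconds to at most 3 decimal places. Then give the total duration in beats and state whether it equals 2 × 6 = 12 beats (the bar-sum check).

1) 0.0ms=0b +1702.128ms=4b
2) 1702.128ms=4b +851.064ms=2b
3) 2553.191ms=6b +1276.596ms=3b
4) 3829.787ms=9b +1276.596ms=3b
Σ=12b of 12 (141bpm 6/8) — PASS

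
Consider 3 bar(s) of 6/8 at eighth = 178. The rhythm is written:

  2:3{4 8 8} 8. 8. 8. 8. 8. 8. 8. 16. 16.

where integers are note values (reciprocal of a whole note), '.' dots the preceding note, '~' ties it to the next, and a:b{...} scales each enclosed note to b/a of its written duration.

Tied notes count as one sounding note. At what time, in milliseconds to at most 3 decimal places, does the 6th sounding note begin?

note 6 onset = 9b = 3033.708ms

1. 0.0ms @ 0 + 1011.236ms (3)
2. 1011.236ms @ 3 + 505.618ms (3/2)
3. 1516.854ms @ 9/2 + 505.618ms (3/2)
4. 2022.472ms @ 6 + 505.618ms (3/2)
5. 2528.09ms @ 15/2 + 505.618ms (3/2)
6. 3033.708ms @ 9 + 505.618ms (3/2)
7. 3539.326ms @ 21/2 + 505.618ms (3/2)
8. 4044.944ms @ 12 + 505.618ms (3/2)
9. 4550.562ms @ 27/2 + 505.618ms (3/2)
10. 5056.18ms @ 15 + 505.618ms (3/2)
11. 5561.798ms @ 33/2 + 252.809ms (3/4)
12. 5814.607ms @ 69/4 + 252.809ms (3/4)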